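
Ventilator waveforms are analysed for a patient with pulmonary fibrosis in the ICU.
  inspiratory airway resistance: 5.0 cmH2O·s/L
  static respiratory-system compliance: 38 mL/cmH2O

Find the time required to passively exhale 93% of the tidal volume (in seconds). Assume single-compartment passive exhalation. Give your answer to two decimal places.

0.51

τ = R × C = 5.0 × 38 mL/cmH2O = 5.0 × 0.038 L/cmH2O = 0.19 s.
Exhaled fraction f = 1 − e^(−t/τ) → t = −τ·ln(1 − f) = −0.19·ln(0.07) = 0.5053 s.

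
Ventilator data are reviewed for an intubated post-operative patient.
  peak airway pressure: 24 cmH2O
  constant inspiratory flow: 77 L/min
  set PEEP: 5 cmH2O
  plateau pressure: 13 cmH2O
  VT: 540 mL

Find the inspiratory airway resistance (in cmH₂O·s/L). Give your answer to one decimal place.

8.6

Flow: 77 L/min ÷ 60 = 1.2833 L/s.
Raw = (PIP − Pplat) / flow = (24 − 13) / 1.2833 = 11.0 / 1.2833 = 8.572 cmH2O·s/L.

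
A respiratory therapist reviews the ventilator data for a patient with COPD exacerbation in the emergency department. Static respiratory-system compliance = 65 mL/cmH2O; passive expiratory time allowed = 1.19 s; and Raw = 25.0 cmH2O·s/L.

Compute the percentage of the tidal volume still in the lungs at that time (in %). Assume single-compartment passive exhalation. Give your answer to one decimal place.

48.1

τ = R × C = 25.0 × 65 mL/cmH2O = 25.0 × 0.065 L/cmH2O = 1.625 s.
Passive exhalation: V(t)/V₀ = e^(−t/τ) = e^(−1.19/1.625) = 0.4808.
Fraction remaining = 0.4808 → 48.08%.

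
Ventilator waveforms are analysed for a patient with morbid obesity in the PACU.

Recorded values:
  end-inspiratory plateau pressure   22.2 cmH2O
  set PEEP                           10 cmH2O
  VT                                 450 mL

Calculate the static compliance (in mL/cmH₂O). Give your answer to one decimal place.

36.9

Cstat = Vt / (Pplat − PEEP) = 450 / (22.2 − 10) = 450 / 12.2 = 36.885 mL/cmH2O.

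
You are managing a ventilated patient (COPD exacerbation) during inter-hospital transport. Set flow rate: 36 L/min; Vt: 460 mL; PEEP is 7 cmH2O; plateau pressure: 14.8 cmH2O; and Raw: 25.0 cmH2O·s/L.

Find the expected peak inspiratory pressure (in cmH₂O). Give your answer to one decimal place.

29.8

Flow: 36 L/min ÷ 60 = 0.6 L/s.
PIP = Pplat + Raw × flow = 14.8 + 25.0 × 0.6 = 14.8 + 15.0 = 29.8 cmH2O.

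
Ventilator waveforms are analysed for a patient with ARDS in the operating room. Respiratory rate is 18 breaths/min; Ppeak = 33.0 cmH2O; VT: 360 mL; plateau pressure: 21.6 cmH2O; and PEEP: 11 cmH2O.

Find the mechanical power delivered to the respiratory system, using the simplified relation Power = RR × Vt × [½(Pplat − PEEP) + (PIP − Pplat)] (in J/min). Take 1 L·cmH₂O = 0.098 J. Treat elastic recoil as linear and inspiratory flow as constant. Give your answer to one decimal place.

Per-breath work = Vt × [½(Pplat−PEEP) + (PIP−Pplat)] = 0.360 × [0.5×10.6 + 11.4] = 0.360 × 16.7 = 6.012 L·cmH2O.
Power = 18 × 6.012 = 108.22 L·cmH2O/min.
× 0.098 J/(L·cmH2O) → 10.606 J/min.

10.6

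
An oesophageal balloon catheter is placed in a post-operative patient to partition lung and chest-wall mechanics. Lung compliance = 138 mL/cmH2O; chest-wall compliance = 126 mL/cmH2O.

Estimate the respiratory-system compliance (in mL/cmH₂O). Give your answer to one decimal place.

Lung and chest wall are elastances in series: 1/Crs = 1/CL + 1/Ccw.
1/Crs = 1/138 + 1/126 = 0.01518.
Crs = 65.876 mL/cmH2O.

65.9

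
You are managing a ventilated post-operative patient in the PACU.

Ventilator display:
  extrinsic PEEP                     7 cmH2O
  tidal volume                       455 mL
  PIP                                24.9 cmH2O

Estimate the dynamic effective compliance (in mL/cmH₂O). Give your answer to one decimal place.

25.4

Dynamic compliance = Vt / (PIP − PEEP) = 455 / (24.9 − 7) = 455 / 17.9 = 25.419 mL/cmH2O.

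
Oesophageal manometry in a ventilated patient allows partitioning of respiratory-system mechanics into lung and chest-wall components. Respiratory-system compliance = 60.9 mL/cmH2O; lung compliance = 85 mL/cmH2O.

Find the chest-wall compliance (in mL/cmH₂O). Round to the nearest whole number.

1/Ccw = 1/Crs − 1/CL.
1/Ccw = 1/60.9 − 1/85 = 0.004656.
Ccw = 214.78 mL/cmH2O.

215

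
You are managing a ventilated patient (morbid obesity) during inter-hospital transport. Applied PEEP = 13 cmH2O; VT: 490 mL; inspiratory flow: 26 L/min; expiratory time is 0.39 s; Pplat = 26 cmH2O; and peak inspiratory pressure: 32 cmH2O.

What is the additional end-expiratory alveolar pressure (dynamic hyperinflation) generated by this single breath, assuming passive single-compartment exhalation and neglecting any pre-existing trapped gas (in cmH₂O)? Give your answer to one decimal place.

Flow: 26 L/min ÷ 60 = 0.4333 L/s.
R = (PIP − Pplat)/V̇ = (32 − 26) / 0.4333 = 6.0/0.4333 = 13.847 cmH2O·s/L.
C = Vt/(Pplat − PEEP) = 490.0 / (26 − 13) = 490.0/13.0 = 37.692 mL/cmH2O.
τ = R × C = 13.847 × 0.03769 L/cmH2O = 0.5219 s.
Fraction remaining = e^(−Te/τ) = e^(−0.39/0.5219) = 0.4737; trapped volume = 490.0 × 0.4737 = 232.11 mL.
Additional alveolar pressure from trapping ≈ V_trapped / C = 232.11 / 37.692 = 6.158 cmH2O.

6.2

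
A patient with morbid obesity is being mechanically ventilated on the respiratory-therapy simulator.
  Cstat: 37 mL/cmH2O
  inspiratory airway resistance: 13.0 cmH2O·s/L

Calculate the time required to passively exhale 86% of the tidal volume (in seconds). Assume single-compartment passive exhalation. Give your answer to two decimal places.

τ = R × C = 13.0 × 37 mL/cmH2O = 13.0 × 0.037 L/cmH2O = 0.481 s.
Exhaled fraction f = 1 − e^(−t/τ) → t = −τ·ln(1 − f) = −0.481·ln(0.14) = 0.9457 s.

0.95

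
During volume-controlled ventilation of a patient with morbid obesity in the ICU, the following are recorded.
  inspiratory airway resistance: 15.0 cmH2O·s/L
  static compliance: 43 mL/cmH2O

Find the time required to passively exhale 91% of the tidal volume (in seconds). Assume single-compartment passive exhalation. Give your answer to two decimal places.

τ = R × C = 15.0 × 43 mL/cmH2O = 15.0 × 0.043 L/cmH2O = 0.645 s.
Exhaled fraction f = 1 − e^(−t/τ) → t = −τ·ln(1 − f) = −0.645·ln(0.09) = 1.553 s.

1.55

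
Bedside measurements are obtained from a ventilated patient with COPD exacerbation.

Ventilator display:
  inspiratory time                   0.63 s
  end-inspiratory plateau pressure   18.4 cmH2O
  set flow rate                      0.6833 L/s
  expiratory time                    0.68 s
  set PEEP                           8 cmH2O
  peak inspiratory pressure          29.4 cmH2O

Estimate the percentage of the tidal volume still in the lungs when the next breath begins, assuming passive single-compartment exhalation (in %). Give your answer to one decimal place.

36.0

Vt = flow × Ti = 0.6833 L/s × 0.63 s × 1000 mL/L = 430.48 mL.
R = (PIP − Pplat)/V̇ = (29.4 − 18.4) / 0.6833 = 11.0/0.6833 = 16.098 cmH2O·s/L.
C = Vt/(Pplat − PEEP) = 430.48 / (18.4 − 8) = 430.48/10.4 = 41.392 mL/cmH2O.
τ = R × C = 16.098 × 0.04139 L/cmH2O = 0.6663 s.
Fraction remaining at end-expiration = e^(−Te/τ) = e^(−0.68/0.6663) = 0.3604 → 36.04%.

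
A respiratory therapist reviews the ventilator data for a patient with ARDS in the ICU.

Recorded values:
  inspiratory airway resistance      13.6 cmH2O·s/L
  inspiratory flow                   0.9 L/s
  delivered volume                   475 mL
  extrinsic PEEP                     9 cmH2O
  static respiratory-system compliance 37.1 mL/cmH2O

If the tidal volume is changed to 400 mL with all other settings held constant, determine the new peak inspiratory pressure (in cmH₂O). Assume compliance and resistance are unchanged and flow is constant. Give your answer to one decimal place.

32.0

PIP = Vt/C + R·V̇ + PEEP (constant-flow equation of motion).
Only the elastic term changes: ΔPIP = ΔVt / C = (400 − 475) / 37.1 = -2.022 cmH2O.
Original PIP = 475/37.1 + 13.6×0.9 + 9 = 34.043 cmH2O; new PIP = 34.043 + (-2.022) = 32.021 cmH2O.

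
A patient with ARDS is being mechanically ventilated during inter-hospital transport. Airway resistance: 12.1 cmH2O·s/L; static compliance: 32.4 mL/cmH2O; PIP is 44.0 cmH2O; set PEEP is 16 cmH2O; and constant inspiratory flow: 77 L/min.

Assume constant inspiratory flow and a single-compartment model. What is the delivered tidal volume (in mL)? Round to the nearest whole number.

Flow: 77 L/min ÷ 60 = 1.2833 L/s.
Equation of motion (constant flow): PIP = Vt/C + R·V̇ + PEEP.
Vt/C = PIP − R·V̇ − PEEP = 44.0 − 15.528 − 16 = 12.472 cmH2O.
Vt = C × 12.472 = 32.4 × 12.472 = 404.09 mL.

404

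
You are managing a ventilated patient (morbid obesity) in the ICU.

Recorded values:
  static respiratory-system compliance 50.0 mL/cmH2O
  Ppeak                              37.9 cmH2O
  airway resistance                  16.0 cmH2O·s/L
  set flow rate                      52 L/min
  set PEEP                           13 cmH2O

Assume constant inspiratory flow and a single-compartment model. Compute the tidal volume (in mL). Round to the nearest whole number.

Flow: 52 L/min ÷ 60 = 0.8667 L/s.
Equation of motion (constant flow): PIP = Vt/C + R·V̇ + PEEP.
Vt/C = PIP − R·V̇ − PEEP = 37.9 − 13.867 − 13 = 11.033 cmH2O.
Vt = C × 11.033 = 50.0 × 11.033 = 551.65 mL.

552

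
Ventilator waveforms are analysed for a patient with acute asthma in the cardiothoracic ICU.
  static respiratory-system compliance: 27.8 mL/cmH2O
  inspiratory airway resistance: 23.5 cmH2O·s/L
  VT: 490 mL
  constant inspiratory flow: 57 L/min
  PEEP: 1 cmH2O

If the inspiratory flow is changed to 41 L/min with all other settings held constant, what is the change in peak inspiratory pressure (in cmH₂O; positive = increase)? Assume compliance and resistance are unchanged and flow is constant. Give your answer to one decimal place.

Flow: 57 L/min ÷ 60 = 0.95 L/s.
New flow: 41 L/min ÷ 60 = 0.6833 L/s.
PIP = Vt/C + R·V̇ + PEEP (constant-flow equation of motion).
Only the resistive term changes: ΔPIP = R × ΔV̇ = 23.5 × (0.6833 − 0.95) = 23.5 × -0.2667 = -6.267 cmH2O.

-6.3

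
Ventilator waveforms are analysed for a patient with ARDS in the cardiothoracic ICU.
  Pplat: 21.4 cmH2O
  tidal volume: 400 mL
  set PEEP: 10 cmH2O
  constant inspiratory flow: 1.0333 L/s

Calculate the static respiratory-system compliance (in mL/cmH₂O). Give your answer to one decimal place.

35.1

Cstat = Vt / (Pplat − PEEP) = 400 / (21.4 − 10) = 400 / 11.4 = 35.088 mL/cmH2O.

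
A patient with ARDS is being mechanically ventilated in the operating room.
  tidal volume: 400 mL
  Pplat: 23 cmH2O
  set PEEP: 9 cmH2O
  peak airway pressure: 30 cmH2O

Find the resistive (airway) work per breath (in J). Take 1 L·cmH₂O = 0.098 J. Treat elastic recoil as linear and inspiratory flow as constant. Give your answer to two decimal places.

With constant inspiratory flow the resistive pressure is constant at PIP − Pplat = 30 − 23 = 7.0 cmH2O, so resistive work = 7.0 × 0.400 = 2.8 L·cmH2O.
× 0.098 J/(L·cmH2O) → 0.2744 J.

0.27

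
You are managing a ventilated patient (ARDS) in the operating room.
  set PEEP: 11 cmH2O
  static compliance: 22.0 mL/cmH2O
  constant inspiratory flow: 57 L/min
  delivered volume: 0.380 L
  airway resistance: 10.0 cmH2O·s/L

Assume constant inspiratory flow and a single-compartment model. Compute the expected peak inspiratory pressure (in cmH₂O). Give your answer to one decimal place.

Flow: 57 L/min ÷ 60 = 0.95 L/s.
Equation of motion (constant flow): PIP = Vt/C + R·V̇ + PEEP.
PIP = 380/22.0 + 10.0×0.95 + 11 = 17.273 + 9.5 + 11 = 37.773 cmH2O.

37.8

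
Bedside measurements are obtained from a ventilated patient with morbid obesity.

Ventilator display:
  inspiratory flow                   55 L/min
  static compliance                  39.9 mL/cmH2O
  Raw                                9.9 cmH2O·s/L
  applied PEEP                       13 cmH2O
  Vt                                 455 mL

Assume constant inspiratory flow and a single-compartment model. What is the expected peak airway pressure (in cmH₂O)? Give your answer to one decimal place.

Flow: 55 L/min ÷ 60 = 0.9167 L/s.
Equation of motion (constant flow): PIP = Vt/C + R·V̇ + PEEP.
PIP = 455/39.9 + 9.9×0.9167 + 13 = 11.404 + 9.075 + 13 = 33.479 cmH2O.

33.5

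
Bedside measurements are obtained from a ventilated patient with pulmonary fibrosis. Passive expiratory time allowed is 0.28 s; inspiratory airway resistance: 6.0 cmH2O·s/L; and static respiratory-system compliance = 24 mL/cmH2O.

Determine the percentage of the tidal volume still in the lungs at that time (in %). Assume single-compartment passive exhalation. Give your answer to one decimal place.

14.3

τ = R × C = 6.0 × 24 mL/cmH2O = 6.0 × 0.024 L/cmH2O = 0.144 s.
Passive exhalation: V(t)/V₀ = e^(−t/τ) = e^(−0.28/0.144) = 0.1431.
Fraction remaining = 0.1431 → 14.31%.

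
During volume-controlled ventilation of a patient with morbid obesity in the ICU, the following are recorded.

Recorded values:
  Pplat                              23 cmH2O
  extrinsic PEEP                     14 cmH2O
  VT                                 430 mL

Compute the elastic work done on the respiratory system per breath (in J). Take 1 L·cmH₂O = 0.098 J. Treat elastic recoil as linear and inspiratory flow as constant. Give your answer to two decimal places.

Elastic work ≈ ½ × (Pplat − PEEP) × Vt = 0.5 × (23 − 14) × 0.430 L = 0.5 × 9.0 × 0.430 = 1.935 L·cmH2O.
× 0.098 J/(L·cmH2O) → 0.1896 J.

0.19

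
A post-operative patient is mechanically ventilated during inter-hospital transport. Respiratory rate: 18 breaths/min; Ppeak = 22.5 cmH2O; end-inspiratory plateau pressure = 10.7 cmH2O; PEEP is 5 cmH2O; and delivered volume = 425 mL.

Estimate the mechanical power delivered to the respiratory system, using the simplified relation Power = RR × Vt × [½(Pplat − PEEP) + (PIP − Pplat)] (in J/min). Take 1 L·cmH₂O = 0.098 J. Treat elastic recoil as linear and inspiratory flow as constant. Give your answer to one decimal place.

11.0

Per-breath work = Vt × [½(Pplat−PEEP) + (PIP−Pplat)] = 0.425 × [0.5×5.7 + 11.8] = 0.425 × 14.65 = 6.226 L·cmH2O.
Power = 18 × 6.226 = 112.07 L·cmH2O/min.
× 0.098 J/(L·cmH2O) → 10.983 J/min.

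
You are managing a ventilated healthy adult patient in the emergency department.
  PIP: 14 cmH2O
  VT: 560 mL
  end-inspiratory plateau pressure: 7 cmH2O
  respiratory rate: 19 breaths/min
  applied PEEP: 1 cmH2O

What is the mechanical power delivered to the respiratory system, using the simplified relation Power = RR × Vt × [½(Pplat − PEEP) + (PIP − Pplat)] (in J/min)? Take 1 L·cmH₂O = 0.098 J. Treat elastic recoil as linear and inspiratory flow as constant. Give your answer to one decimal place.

10.4

Per-breath work = Vt × [½(Pplat−PEEP) + (PIP−Pplat)] = 0.560 × [0.5×6.0 + 7.0] = 0.560 × 10.0 = 5.6 L·cmH2O.
Power = 19 × 5.6 = 106.4 L·cmH2O/min.
× 0.098 J/(L·cmH2O) → 10.427 J/min.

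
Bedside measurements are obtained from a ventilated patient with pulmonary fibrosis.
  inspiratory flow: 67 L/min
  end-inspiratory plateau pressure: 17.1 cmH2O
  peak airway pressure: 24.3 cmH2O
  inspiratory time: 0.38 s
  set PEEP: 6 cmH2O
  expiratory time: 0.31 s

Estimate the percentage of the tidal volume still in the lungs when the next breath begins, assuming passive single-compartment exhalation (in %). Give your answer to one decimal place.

28.4

Flow: 67 L/min ÷ 60 = 1.1167 L/s.
Vt = flow × Ti = 1.1167 L/s × 0.38 s × 1000 mL/L = 424.35 mL.
R = (PIP − Pplat)/V̇ = (24.3 − 17.1) / 1.1167 = 7.2/1.1167 = 6.448 cmH2O·s/L.
C = Vt/(Pplat − PEEP) = 424.35 / (17.1 − 6) = 424.35/11.1 = 38.23 mL/cmH2O.
τ = R × C = 6.448 × 0.03823 L/cmH2O = 0.2465 s.
Fraction remaining at end-expiration = e^(−Te/τ) = e^(−0.31/0.2465) = 0.2843 → 28.43%.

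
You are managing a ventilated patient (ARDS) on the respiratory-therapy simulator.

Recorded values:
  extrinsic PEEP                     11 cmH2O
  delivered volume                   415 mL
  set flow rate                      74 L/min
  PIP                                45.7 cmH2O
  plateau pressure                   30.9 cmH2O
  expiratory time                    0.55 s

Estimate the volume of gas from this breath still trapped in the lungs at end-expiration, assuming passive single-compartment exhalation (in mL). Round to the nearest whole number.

Flow: 74 L/min ÷ 60 = 1.2333 L/s.
R = (PIP − Pplat)/V̇ = (45.7 − 30.9) / 1.2333 = 14.8/1.2333 = 12.0 cmH2O·s/L.
C = Vt/(Pplat − PEEP) = 415.0 / (30.9 − 11) = 415.0/19.9 = 20.854 mL/cmH2O.
τ = R × C = 12.0 × 0.02085 L/cmH2O = 0.2502 s.
Fraction remaining = e^(−Te/τ) = e^(−0.55/0.2502) = 0.111.
Trapped volume = 415.0 × 0.111 = 46.065 mL.

46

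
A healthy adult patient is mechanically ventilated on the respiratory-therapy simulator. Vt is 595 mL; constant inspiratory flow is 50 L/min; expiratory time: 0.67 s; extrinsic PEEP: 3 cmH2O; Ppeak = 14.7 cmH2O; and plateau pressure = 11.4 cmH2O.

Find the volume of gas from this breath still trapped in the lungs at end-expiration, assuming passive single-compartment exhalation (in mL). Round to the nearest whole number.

Flow: 50 L/min ÷ 60 = 0.8333 L/s.
R = (PIP − Pplat)/V̇ = (14.7 − 11.4) / 0.8333 = 3.3/0.8333 = 3.96 cmH2O·s/L.
C = Vt/(Pplat − PEEP) = 595.0 / (11.4 − 3) = 595.0/8.4 = 70.833 mL/cmH2O.
τ = R × C = 3.96 × 0.07083 L/cmH2O = 0.2805 s.
Fraction remaining = e^(−Te/τ) = e^(−0.67/0.2805) = 0.09176.
Trapped volume = 595.0 × 0.09176 = 54.597 mL.

55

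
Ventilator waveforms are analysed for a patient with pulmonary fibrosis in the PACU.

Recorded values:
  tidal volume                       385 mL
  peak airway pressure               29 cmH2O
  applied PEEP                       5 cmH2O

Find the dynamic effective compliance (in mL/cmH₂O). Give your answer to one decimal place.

16.0

Dynamic compliance = Vt / (PIP − PEEP) = 385 / (29 − 5) = 385 / 24.0 = 16.042 mL/cmH2O.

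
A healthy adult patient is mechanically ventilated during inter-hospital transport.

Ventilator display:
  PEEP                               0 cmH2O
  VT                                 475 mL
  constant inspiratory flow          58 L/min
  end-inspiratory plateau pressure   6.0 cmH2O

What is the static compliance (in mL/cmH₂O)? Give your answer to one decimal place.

79.2

Cstat = Vt / (Pplat − PEEP) = 475 / (6.0 − 0) = 475 / 6.0 = 79.167 mL/cmH2O.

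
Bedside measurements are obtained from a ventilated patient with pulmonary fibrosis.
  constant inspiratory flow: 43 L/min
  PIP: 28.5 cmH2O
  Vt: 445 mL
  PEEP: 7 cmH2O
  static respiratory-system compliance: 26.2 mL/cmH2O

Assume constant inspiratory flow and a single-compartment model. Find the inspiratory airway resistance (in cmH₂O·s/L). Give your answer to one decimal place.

6.3

Flow: 43 L/min ÷ 60 = 0.7167 L/s.
Equation of motion (constant flow): PIP = Vt/C + R·V̇ + PEEP.
R·V̇ = PIP − Vt/C − PEEP = 28.5 − 445/26.2 − 7 = 28.5 − 16.985 − 7 = 4.515 cmH2O.
R = 4.515 / 0.7167 = 6.3 cmH2O·s/L.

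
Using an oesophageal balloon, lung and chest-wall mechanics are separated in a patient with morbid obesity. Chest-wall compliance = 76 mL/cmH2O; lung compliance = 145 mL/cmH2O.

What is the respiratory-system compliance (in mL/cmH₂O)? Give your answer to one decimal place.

49.9

Lung and chest wall are elastances in series: 1/Crs = 1/CL + 1/Ccw.
1/Crs = 1/145 + 1/76 = 0.02005.
Crs = 49.875 mL/cmH2O.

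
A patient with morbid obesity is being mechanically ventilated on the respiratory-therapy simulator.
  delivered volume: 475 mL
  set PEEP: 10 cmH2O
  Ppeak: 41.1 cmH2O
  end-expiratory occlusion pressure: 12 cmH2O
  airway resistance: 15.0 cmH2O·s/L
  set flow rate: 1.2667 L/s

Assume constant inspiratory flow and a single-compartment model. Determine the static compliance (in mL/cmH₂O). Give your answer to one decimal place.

Total PEEP = 12 cmH2O (set 10 + intrinsic 2); this is the baseline alveolar pressure.
Equation of motion (constant flow): PIP = Vt/C + R·V̇ + PEEP.
Vt/C = PIP − R·V̇ − PEEP = 41.1 − 15.0×1.2667 − 12 = 41.1 − 19.001 − 12 = 10.099 cmH2O.
C = Vt / 10.099 = 475 / 10.099 = 47.034 mL/cmH2O.

47.0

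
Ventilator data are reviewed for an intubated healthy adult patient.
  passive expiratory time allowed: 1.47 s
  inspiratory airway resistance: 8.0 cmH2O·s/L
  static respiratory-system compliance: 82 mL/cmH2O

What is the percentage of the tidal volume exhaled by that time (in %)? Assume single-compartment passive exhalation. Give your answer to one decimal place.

τ = R × C = 8.0 × 82 mL/cmH2O = 8.0 × 0.082 L/cmH2O = 0.656 s.
Passive exhalation: V(t)/V₀ = e^(−t/τ) = e^(−1.47/0.656) = 0.1064.
Fraction exhaled = 1 − 0.1064 = 0.8936 → 89.36%.

89.4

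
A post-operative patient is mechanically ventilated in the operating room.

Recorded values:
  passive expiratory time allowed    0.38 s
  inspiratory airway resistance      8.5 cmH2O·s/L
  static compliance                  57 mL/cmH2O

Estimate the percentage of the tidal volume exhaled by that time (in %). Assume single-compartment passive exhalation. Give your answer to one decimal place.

54.4

τ = R × C = 8.5 × 57 mL/cmH2O = 8.5 × 0.057 L/cmH2O = 0.4845 s.
Passive exhalation: V(t)/V₀ = e^(−t/τ) = e^(−0.38/0.4845) = 0.4564.
Fraction exhaled = 1 − 0.4564 = 0.5436 → 54.36%.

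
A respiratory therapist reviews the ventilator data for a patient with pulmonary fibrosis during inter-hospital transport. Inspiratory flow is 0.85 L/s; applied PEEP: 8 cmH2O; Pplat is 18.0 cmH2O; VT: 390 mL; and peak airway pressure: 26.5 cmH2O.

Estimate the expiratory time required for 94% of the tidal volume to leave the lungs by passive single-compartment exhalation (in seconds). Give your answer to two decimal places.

R = (PIP − Pplat)/V̇ = (26.5 − 18.0) / 0.85 = 8.5/0.85 = 10.0 cmH2O·s/L.
C = Vt/(Pplat − PEEP) = 390.0 / (18.0 − 8) = 390.0/10.0 = 39.0 mL/cmH2O.
τ = R × C = 10.0 × 0.039 L/cmH2O = 0.39 s.
t = −τ·ln(1 − 0.94) = −0.39·ln(0.06) = 1.097 s.

1.10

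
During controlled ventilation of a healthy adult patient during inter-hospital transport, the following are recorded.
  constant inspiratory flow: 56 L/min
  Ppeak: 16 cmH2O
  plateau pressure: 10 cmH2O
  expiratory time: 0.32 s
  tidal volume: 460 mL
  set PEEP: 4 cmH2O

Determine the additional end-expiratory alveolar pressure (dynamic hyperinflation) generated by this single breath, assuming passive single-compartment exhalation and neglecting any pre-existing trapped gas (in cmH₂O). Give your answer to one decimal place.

3.1

Flow: 56 L/min ÷ 60 = 0.9333 L/s.
R = (PIP − Pplat)/V̇ = (16 − 10) / 0.9333 = 6.0/0.9333 = 6.429 cmH2O·s/L.
C = Vt/(Pplat − PEEP) = 460.0 / (10 − 4) = 460.0/6.0 = 76.667 mL/cmH2O.
τ = R × C = 6.429 × 0.07667 L/cmH2O = 0.4929 s.
Fraction remaining = e^(−Te/τ) = e^(−0.32/0.4929) = 0.5225; trapped volume = 460.0 × 0.5225 = 240.35 mL.
Additional alveolar pressure from trapping ≈ V_trapped / C = 240.35 / 76.667 = 3.135 cmH2O.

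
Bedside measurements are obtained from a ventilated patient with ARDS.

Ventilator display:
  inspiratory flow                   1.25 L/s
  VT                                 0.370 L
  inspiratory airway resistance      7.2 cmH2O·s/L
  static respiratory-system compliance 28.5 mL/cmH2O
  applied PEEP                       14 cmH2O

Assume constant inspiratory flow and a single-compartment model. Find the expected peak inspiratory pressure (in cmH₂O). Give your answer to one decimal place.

Equation of motion (constant flow): PIP = Vt/C + R·V̇ + PEEP.
PIP = 370/28.5 + 7.2×1.25 + 14 = 12.982 + 9.0 + 14 = 35.982 cmH2O.

36.0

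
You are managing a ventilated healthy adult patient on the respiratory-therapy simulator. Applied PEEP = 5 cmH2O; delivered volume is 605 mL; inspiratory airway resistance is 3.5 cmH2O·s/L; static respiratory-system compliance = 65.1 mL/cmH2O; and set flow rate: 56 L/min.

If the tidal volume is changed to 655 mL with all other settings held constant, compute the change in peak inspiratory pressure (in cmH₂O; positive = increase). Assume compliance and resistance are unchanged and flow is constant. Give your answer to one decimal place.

0.8

PIP = Vt/C + R·V̇ + PEEP (constant-flow equation of motion).
Only the elastic term changes: ΔPIP = ΔVt / C = (655 − 605) / 65.1 = 0.768 cmH2O.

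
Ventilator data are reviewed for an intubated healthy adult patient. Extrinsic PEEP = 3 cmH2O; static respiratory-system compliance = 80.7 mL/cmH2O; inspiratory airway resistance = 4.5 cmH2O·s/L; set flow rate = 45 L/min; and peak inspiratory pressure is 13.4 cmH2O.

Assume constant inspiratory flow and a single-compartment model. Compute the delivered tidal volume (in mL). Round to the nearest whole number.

Flow: 45 L/min ÷ 60 = 0.75 L/s.
Equation of motion (constant flow): PIP = Vt/C + R·V̇ + PEEP.
Vt/C = PIP − R·V̇ − PEEP = 13.4 − 3.375 − 3 = 7.025 cmH2O.
Vt = C × 7.025 = 80.7 × 7.025 = 566.92 mL.

567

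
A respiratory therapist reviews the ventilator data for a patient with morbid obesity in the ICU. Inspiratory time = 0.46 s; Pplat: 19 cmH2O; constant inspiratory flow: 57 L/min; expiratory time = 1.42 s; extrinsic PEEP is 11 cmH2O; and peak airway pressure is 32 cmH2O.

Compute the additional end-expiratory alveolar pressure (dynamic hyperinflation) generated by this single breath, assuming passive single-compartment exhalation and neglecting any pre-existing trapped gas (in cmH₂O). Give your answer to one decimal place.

1.2

Flow: 57 L/min ÷ 60 = 0.95 L/s.
Vt = flow × Ti = 0.95 L/s × 0.46 s × 1000 mL/L = 437.0 mL.
R = (PIP − Pplat)/V̇ = (32 − 19) / 0.95 = 13.0/0.95 = 13.684 cmH2O·s/L.
C = Vt/(Pplat − PEEP) = 437.0 / (19 − 11) = 437.0/8.0 = 54.625 mL/cmH2O.
τ = R × C = 13.684 × 0.05463 L/cmH2O = 0.7476 s.
Fraction remaining = e^(−Te/τ) = e^(−1.42/0.7476) = 0.1497; trapped volume = 437.0 × 0.1497 = 65.419 mL.
Additional alveolar pressure from trapping ≈ V_trapped / C = 65.419 / 54.625 = 1.198 cmH2O.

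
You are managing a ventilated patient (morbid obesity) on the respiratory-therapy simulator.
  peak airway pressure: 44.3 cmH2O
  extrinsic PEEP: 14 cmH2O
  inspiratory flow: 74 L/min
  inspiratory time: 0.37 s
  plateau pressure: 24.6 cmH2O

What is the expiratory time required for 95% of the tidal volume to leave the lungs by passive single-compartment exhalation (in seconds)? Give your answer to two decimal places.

Flow: 74 L/min ÷ 60 = 1.2333 L/s.
Vt = flow × Ti = 1.2333 L/s × 0.37 s × 1000 mL/L = 456.32 mL.
R = (PIP − Pplat)/V̇ = (44.3 − 24.6) / 1.2333 = 19.7/1.2333 = 15.973 cmH2O·s/L.
C = Vt/(Pplat − PEEP) = 456.32 / (24.6 − 14) = 456.32/10.6 = 43.049 mL/cmH2O.
τ = R × C = 15.973 × 0.04305 L/cmH2O = 0.6876 s.
t = −τ·ln(1 − 0.95) = −0.6876·ln(0.05) = 2.06 s.

2.06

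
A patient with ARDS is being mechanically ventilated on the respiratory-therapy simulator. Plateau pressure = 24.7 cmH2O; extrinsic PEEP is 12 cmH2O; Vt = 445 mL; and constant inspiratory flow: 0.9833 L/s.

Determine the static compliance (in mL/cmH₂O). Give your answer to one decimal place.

Cstat = Vt / (Pplat − PEEP) = 445 / (24.7 − 12) = 445 / 12.7 = 35.039 mL/cmH2O.

35.0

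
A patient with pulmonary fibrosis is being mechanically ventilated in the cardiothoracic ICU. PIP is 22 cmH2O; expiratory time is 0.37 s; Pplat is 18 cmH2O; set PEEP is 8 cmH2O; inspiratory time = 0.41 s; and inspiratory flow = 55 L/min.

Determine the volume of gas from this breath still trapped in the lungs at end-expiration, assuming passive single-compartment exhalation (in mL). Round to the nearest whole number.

Flow: 55 L/min ÷ 60 = 0.9167 L/s.
Vt = flow × Ti = 0.9167 L/s × 0.41 s × 1000 mL/L = 375.85 mL.
R = (PIP − Pplat)/V̇ = (22 − 18) / 0.9167 = 4.0/0.9167 = 4.363 cmH2O·s/L.
C = Vt/(Pplat − PEEP) = 375.85 / (18 − 8) = 375.85/10.0 = 37.585 mL/cmH2O.
τ = R × C = 4.363 × 0.03759 L/cmH2O = 0.164 s.
Fraction remaining = e^(−Te/τ) = e^(−0.37/0.164) = 0.1048.
Trapped volume = 375.85 × 0.1048 = 39.389 mL.

39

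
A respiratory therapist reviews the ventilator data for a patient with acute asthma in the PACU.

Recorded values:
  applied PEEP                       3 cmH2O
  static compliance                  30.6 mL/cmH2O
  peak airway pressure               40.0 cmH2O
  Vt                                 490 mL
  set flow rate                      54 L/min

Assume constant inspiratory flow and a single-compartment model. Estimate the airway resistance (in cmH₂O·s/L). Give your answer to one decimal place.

23.3

Flow: 54 L/min ÷ 60 = 0.9 L/s.
Equation of motion (constant flow): PIP = Vt/C + R·V̇ + PEEP.
R·V̇ = PIP − Vt/C − PEEP = 40.0 − 490/30.6 − 3 = 40.0 − 16.013 − 3 = 20.987 cmH2O.
R = 20.987 / 0.9 = 23.319 cmH2O·s/L.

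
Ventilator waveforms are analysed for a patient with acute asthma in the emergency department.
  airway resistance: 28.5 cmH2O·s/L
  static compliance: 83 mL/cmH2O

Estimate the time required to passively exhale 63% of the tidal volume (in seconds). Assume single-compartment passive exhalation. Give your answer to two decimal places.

2.35

τ = R × C = 28.5 × 83 mL/cmH2O = 28.5 × 0.083 L/cmH2O = 2.366 s.
Exhaled fraction f = 1 − e^(−t/τ) → t = −τ·ln(1 − f) = −2.366·ln(0.37) = 2.352 s.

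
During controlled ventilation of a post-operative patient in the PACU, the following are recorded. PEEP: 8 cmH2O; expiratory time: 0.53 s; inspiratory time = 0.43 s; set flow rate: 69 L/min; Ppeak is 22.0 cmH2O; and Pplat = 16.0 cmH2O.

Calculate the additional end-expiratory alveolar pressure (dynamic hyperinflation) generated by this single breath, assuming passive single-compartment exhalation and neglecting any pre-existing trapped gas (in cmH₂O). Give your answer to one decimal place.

Flow: 69 L/min ÷ 60 = 1.15 L/s.
Vt = flow × Ti = 1.15 L/s × 0.43 s × 1000 mL/L = 494.5 mL.
R = (PIP − Pplat)/V̇ = (22.0 − 16.0) / 1.15 = 6.0/1.15 = 5.217 cmH2O·s/L.
C = Vt/(Pplat − PEEP) = 494.5 / (16.0 − 8) = 494.5/8.0 = 61.813 mL/cmH2O.
τ = R × C = 5.217 × 0.06181 L/cmH2O = 0.3225 s.
Fraction remaining = e^(−Te/τ) = e^(−0.53/0.3225) = 0.1933; trapped volume = 494.5 × 0.1933 = 95.587 mL.
Additional alveolar pressure from trapping ≈ V_trapped / C = 95.587 / 61.813 = 1.546 cmH2O.

1.5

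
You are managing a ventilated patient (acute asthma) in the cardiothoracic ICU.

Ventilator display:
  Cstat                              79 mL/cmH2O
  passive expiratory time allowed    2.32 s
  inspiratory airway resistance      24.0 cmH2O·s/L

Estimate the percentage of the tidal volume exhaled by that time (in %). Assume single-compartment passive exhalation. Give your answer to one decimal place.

τ = R × C = 24.0 × 79 mL/cmH2O = 24.0 × 0.079 L/cmH2O = 1.896 s.
Passive exhalation: V(t)/V₀ = e^(−t/τ) = e^(−2.32/1.896) = 0.2942.
Fraction exhaled = 1 − 0.2942 = 0.7058 → 70.58%.

70.6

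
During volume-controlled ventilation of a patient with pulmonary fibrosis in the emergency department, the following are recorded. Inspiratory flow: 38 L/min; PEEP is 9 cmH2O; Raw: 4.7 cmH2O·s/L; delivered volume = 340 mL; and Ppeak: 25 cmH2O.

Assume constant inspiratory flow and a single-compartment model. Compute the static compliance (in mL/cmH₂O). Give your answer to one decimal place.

Flow: 38 L/min ÷ 60 = 0.6333 L/s.
Equation of motion (constant flow): PIP = Vt/C + R·V̇ + PEEP.
Vt/C = PIP − R·V̇ − PEEP = 25 − 4.7×0.6333 − 9 = 25 − 2.977 − 9 = 13.023 cmH2O.
C = Vt / 13.023 = 340 / 13.023 = 26.108 mL/cmH2O.

26.1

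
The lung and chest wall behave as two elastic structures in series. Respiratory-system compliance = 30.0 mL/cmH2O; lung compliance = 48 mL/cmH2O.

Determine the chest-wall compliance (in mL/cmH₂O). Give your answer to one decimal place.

1/Ccw = 1/Crs − 1/CL.
1/Ccw = 1/30.0 − 1/48 = 0.0125.
Ccw = 80.0 mL/cmH2O.

80.0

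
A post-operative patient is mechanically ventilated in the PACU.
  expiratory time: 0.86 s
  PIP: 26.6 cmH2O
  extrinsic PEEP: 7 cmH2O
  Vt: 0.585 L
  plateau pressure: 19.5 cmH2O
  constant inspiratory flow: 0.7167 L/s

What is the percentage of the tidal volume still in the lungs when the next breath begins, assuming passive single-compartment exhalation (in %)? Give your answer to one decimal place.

15.6

R = (PIP − Pplat)/V̇ = (26.6 − 19.5) / 0.7167 = 7.1/0.7167 = 9.907 cmH2O·s/L.
C = Vt/(Pplat − PEEP) = 585.0 / (19.5 − 7) = 585.0/12.5 = 46.8 mL/cmH2O.
τ = R × C = 9.907 × 0.0468 L/cmH2O = 0.4636 s.
Fraction remaining at end-expiration = e^(−Te/τ) = e^(−0.86/0.4636) = 0.1564 → 15.64%.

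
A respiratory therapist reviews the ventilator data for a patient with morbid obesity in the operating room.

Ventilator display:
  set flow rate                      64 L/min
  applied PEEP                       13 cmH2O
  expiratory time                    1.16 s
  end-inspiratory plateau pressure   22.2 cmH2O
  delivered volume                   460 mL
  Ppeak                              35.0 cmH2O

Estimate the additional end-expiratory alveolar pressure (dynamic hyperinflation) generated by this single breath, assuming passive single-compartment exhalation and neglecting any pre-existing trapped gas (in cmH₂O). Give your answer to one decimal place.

Flow: 64 L/min ÷ 60 = 1.0667 L/s.
R = (PIP − Pplat)/V̇ = (35.0 − 22.2) / 1.0667 = 12.8/1.0667 = 12.0 cmH2O·s/L.
C = Vt/(Pplat − PEEP) = 460.0 / (22.2 − 13) = 460.0/9.2 = 50.0 mL/cmH2O.
τ = R × C = 12.0 × 0.05 L/cmH2O = 0.6 s.
Fraction remaining = e^(−Te/τ) = e^(−1.16/0.6) = 0.1447; trapped volume = 460.0 × 0.1447 = 66.562 mL.
Additional alveolar pressure from trapping ≈ V_trapped / C = 66.562 / 50.0 = 1.331 cmH2O.

1.3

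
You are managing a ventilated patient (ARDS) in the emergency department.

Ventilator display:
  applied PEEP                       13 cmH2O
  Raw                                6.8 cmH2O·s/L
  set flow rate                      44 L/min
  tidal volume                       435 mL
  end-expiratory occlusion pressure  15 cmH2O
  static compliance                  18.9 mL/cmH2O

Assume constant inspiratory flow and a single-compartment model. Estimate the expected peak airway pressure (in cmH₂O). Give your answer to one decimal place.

43.0

Flow: 44 L/min ÷ 60 = 0.7333 L/s.
Total PEEP = 15 cmH2O (set 13 + intrinsic 2); this is the baseline alveolar pressure.
Equation of motion (constant flow): PIP = Vt/C + R·V̇ + PEEP.
PIP = 435/18.9 + 6.8×0.7333 + 15 = 23.016 + 4.986 + 15 = 43.002 cmH2O.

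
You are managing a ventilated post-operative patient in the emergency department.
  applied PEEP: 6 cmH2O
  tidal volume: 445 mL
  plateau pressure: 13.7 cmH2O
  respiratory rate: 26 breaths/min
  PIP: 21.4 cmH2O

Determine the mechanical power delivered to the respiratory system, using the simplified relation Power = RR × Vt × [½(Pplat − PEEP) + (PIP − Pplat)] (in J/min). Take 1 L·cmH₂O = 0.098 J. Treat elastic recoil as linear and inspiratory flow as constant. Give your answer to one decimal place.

13.1

Per-breath work = Vt × [½(Pplat−PEEP) + (PIP−Pplat)] = 0.445 × [0.5×7.7 + 7.7] = 0.445 × 11.55 = 5.14 L·cmH2O.
Power = 26 × 5.14 = 133.64 L·cmH2O/min.
× 0.098 J/(L·cmH2O) → 13.097 J/min.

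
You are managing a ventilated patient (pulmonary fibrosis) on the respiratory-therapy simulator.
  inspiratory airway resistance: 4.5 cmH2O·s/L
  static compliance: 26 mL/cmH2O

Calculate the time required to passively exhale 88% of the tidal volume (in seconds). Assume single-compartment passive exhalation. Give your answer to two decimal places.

0.25

τ = R × C = 4.5 × 26 mL/cmH2O = 4.5 × 0.026 L/cmH2O = 0.117 s.
Exhaled fraction f = 1 − e^(−t/τ) → t = −τ·ln(1 − f) = −0.117·ln(0.12) = 0.2481 s.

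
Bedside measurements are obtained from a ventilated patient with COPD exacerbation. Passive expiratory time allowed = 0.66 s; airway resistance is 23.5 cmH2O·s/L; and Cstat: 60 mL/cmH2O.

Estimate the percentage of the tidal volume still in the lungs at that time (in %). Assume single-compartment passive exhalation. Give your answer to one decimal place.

62.6

τ = R × C = 23.5 × 60 mL/cmH2O = 23.5 × 0.060 L/cmH2O = 1.41 s.
Passive exhalation: V(t)/V₀ = e^(−t/τ) = e^(−0.66/1.41) = 0.6262.
Fraction remaining = 0.6262 → 62.62%.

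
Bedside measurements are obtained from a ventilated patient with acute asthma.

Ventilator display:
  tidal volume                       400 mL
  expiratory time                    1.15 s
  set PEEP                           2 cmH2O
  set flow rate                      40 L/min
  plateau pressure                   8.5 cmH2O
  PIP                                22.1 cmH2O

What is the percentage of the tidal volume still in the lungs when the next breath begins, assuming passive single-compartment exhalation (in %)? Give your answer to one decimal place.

Flow: 40 L/min ÷ 60 = 0.6667 L/s.
R = (PIP − Pplat)/V̇ = (22.1 − 8.5) / 0.6667 = 13.6/0.6667 = 20.399 cmH2O·s/L.
C = Vt/(Pplat − PEEP) = 400.0 / (8.5 − 2) = 400.0/6.5 = 61.538 mL/cmH2O.
τ = R × C = 20.399 × 0.06154 L/cmH2O = 1.255 s.
Fraction remaining at end-expiration = e^(−Te/τ) = e^(−1.15/1.255) = 0.4 → 40.0%.

40.0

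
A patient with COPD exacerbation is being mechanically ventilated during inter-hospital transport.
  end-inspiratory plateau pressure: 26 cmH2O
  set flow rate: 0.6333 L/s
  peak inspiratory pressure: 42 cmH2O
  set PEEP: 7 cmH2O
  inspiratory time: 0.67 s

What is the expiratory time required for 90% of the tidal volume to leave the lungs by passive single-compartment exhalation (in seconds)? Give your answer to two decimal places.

Vt = flow × Ti = 0.6333 L/s × 0.67 s × 1000 mL/L = 424.31 mL.
R = (PIP − Pplat)/V̇ = (42 − 26) / 0.6333 = 16.0/0.6333 = 25.264 cmH2O·s/L.
C = Vt/(Pplat − PEEP) = 424.31 / (26 − 7) = 424.31/19.0 = 22.332 mL/cmH2O.
τ = R × C = 25.264 × 0.02233 L/cmH2O = 0.5641 s.
t = −τ·ln(1 − 0.90) = −0.5641·ln(0.1) = 1.299 s.

1.30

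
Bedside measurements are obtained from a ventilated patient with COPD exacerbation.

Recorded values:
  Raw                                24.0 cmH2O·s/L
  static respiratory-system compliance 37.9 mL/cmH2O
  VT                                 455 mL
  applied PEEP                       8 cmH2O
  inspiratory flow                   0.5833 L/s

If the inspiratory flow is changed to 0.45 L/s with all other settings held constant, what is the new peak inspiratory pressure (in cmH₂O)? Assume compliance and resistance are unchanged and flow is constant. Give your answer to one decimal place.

30.8

PIP = Vt/C + R·V̇ + PEEP (constant-flow equation of motion).
Only the resistive term changes: ΔPIP = R × ΔV̇ = 24.0 × (0.45 − 0.5833) = 24.0 × -0.1333 = -3.199 cmH2O.
Original PIP = 455/37.9 + 24.0×0.5833 + 8 = 34.004 cmH2O; new PIP = 34.004 + (-3.199) = 30.805 cmH2O.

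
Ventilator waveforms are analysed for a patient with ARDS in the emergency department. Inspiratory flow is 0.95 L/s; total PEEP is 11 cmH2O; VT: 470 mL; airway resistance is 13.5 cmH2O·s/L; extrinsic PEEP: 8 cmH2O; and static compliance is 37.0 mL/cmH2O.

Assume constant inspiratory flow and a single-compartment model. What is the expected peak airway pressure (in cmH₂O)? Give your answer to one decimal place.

Total PEEP = 11 cmH2O (set 8 + intrinsic 3); this is the baseline alveolar pressure.
Equation of motion (constant flow): PIP = Vt/C + R·V̇ + PEEP.
PIP = 470/37.0 + 13.5×0.95 + 11 = 12.703 + 12.825 + 11 = 36.528 cmH2O.

36.5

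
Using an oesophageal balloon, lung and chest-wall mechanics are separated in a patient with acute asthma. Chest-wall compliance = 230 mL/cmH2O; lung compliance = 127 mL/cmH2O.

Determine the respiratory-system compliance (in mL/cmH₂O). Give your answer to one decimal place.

Lung and chest wall are elastances in series: 1/Crs = 1/CL + 1/Ccw.
1/Crs = 1/127 + 1/230 = 0.01222.
Crs = 81.833 mL/cmH2O.

81.8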